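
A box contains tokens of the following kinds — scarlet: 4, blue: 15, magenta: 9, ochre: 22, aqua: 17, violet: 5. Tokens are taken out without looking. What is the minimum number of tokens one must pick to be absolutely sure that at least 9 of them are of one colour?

42

By the pigeonhole principle, the 6 colours are the holes; the tokens drawn are the pigeons.
To avoid 9 of any one colour, the worst case takes at most 8 of each colour, or every token of a colour that has fewer than 8.
That gives 4 + 8 + 8 + 8 + 8 + 5 = 41 tokens with no colour reaching 9.
The next token forces some colour to 9, so 41 + 1 = 42.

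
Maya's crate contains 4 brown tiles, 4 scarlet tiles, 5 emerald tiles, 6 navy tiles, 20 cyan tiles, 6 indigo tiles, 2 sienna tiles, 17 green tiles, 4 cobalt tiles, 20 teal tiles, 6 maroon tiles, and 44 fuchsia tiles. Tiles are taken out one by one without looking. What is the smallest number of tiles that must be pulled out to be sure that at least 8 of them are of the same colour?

By pigeonhole, the 12 colours are the holes; the tiles drawn are the pigeons.
To avoid 8 of any one colour, the worst case takes at most 7 of each colour, or every tile of a colour that has fewer than 7.
That gives 4 + 4 + 5 + 6 + 7 + 6 + 2 + 7 + 4 + 7 + 6 + 7 = 65 tiles with no colour reaching 8.
The next tile forces some colour to 8, so 65 + 1 = 66.

66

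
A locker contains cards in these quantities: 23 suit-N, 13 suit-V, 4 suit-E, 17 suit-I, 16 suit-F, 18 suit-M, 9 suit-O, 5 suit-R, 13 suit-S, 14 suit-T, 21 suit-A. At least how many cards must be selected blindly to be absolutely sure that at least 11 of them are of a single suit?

By pigeonhole, the 11 suits are the holes; the cards drawn are the pigeons.
To avoid 11 of any one suit, the worst case takes at most 10 of each suit, or every card of a suit that has fewer than 10.
That gives 10 + 10 + 4 + 10 + 10 + 10 + 9 + 5 + 10 + 10 + 10 = 98 cards with no suit reaching 11.
The next card forces some suit to 11, so 98 + 1 = 99.

99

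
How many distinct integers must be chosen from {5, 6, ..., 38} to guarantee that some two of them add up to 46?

Two chosen integers sum to 46 exactly when both halves of some pair {x, 46−x} with 8 ≤ x ≤ 46−x ≤ 38 are chosen — 15 such pairs.
The remaining 4 elements (those with no distinct partner in range) can never complete a 46-sum, so the worst case takes all of them and one from each pair: 4 + 15 = 19.
By pigeonhole, the 20th integer has to be the second member of some pair, so 19 + 1 = 20.

20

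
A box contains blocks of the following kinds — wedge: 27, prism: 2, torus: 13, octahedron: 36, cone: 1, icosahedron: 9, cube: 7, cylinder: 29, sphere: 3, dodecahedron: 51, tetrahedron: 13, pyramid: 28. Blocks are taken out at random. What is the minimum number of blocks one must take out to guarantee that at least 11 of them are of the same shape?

The 12 shapes are the holes; the blocks drawn are the pigeons.
To avoid 11 of any one shape, the worst case takes at most 10 of each shape, or every block of a shape that has fewer than 10.
That gives 10 + 2 + 10 + 10 + 1 + 9 + 7 + 10 + 3 + 10 + 10 + 10 = 92 blocks with no shape reaching 11.
The next block forces some shape to 11, so 92 + 1 = 93.

93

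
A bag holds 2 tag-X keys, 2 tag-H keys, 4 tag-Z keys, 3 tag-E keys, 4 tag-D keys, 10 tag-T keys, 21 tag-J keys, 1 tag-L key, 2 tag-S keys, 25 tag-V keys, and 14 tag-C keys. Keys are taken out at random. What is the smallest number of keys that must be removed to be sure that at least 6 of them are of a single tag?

39

The 11 tags are the holes; the keys drawn are the pigeons.
To avoid 6 of any one tag, the worst case takes at most 5 of each tag, or every key of a tag that has fewer than 5.
That gives 2 + 2 + 4 + 3 + 4 + 5 + 5 + 1 + 2 + 5 + 5 = 38 keys with no tag reaching 6.
The next key forces some tag to 6, so 38 + 1 = 39.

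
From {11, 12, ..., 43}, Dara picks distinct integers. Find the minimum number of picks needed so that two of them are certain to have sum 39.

A set avoiding the sum 39 can contain at most one of each pair {x, 39−x}, plus the 15 elements whose complement lies outside the range.
The integers 20, …, 43 (24 of them) are such a set: any two sum to at least 20+21 = 41 > 39.
By pigeonhole, any 25th integer completes one of the 9 pairs, so 25 choices force a sum of 39.

25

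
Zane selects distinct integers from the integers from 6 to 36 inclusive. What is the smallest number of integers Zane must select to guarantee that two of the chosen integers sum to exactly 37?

Group the elements by complementary pair {x, 37−x}: {6,31}, {7,30}, {8,29}, …, giving 13 two-element pairs and 5 integers whose partner 37−x falls outside [6,36].
Treating each of those 18 groups as a pigeonhole, one can pick one integer per group — 18 integers — with no two summing to 37.
The 19th integer lands in an occupied pair, forcing a sum of 37.

19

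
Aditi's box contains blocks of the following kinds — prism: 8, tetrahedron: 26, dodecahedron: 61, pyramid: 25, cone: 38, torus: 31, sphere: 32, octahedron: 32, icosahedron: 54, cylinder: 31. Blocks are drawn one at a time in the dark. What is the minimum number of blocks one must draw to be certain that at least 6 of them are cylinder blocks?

In the worst case for collecting cylinder blocks, every non-cylinder block comes out first.
There are 8 + 26 + 61 + 25 + 38 + 31 + 32 + 32 + 54 = 307 non-cylinder blocks altogether.
After those, each further block must be cylinder, so 307 + 6 = 313 draws guarantee 6 cylinder blocks.

313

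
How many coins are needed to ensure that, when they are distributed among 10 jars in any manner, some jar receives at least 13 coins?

121

With 120 coins one could put exactly 12 in each of the 10 jars, and no jar would reach 13.
One more coin must land in a jar that already has 12, giving it 13.
So 10 × 12 + 1 = 121 coins are required.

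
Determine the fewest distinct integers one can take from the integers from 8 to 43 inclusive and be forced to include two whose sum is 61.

24

Two chosen integers sum to 61 exactly when both halves of some pair {x, 61−x} with 18 ≤ x ≤ 61−x ≤ 43 are chosen — 13 such pairs.
The remaining 10 elements (those with no distinct partner in range) can never complete a 61-sum, so the worst case takes all of them and one from each pair: 10 + 13 = 23.
The 24th integer has to be the second member of some pair, so 23 + 1 = 24.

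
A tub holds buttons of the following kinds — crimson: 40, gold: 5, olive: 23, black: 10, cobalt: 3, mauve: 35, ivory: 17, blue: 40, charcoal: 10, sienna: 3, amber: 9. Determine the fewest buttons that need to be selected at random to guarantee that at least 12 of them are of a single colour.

96

The 11 colours are the holes; the buttons drawn are the pigeons.
To avoid 12 of any one colour, the worst case takes at most 11 of each colour, or every button of a colour that has fewer than 11.
That gives 11 + 5 + 11 + 10 + 3 + 11 + 11 + 11 + 10 + 3 + 9 = 95 buttons with no colour reaching 12.
The next button forces some colour to 12, so 95 + 1 = 96.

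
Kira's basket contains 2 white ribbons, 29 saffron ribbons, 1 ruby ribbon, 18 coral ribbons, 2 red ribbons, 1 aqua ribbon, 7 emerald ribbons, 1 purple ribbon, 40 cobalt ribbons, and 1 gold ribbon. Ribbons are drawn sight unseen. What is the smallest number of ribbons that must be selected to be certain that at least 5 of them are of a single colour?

Pigeonhole: the 10 colours are the holes; the ribbons drawn are the pigeons.
To avoid 5 of any one colour, the worst case takes at most 4 of each colour, or every ribbon of a colour that has fewer than 4.
That gives 2 + 4 + 1 + 4 + 2 + 1 + 4 + 1 + 4 + 1 = 24 ribbons with no colour reaching 5.
The next ribbon forces some colour to 5, so 24 + 1 = 25.

25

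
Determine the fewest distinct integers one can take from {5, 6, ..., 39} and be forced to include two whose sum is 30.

26

Two chosen integers sum to 30 exactly when both halves of some pair {x, 30−x} with 5 ≤ x ≤ 30−x ≤ 25 are chosen — 10 such pairs.
The remaining 15 elements (those with no distinct partner in range) can never complete a 30-sum, so the worst case takes all of them and one from each pair: 15 + 10 = 25.
The 26th integer has to be the second member of some pair, so 25 + 1 = 26.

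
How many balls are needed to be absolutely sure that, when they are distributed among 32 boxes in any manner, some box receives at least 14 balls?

With 416 balls one could put exactly 13 in each of the 32 boxes, and no box would reach 14.
One more ball must land in a box that already has 13, giving it 14.
So 32 × 13 + 1 = 417 balls are required.

417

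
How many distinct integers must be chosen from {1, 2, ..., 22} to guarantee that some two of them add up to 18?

Two chosen integers sum to 18 exactly when both halves of some pair {x, 18−x} with 1 ≤ x ≤ 18−x ≤ 17 are chosen — 8 such pairs.
The remaining 6 elements (those with no distinct partner in range) can never complete a 18-sum, so the worst case takes all of them and one from each pair: 6 + 8 = 14.
By the pigeonhole principle, the 15th integer has to be the second member of some pair, so 14 + 1 = 15.

15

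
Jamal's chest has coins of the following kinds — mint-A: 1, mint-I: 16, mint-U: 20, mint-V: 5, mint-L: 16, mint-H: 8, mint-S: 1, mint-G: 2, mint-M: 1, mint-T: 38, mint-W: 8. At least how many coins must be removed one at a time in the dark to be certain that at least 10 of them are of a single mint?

An adversary could hand out at most 9 coins per mint (7 mints run out sooner): 1 + 9 + 9 + 5 + 9 + 8 + 1 + 2 + 1 + 9 + 8 = 62 coins and still no mint has 10.
By the pigeonhole principle, one more coin lands in a mint already at 9, so 63 draws are enough and 62 are not.

63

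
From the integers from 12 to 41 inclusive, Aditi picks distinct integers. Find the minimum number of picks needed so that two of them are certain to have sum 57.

A set avoiding the sum 57 can contain at most one of each pair {x, 57−x}, plus the 4 elements whose complement lies outside the range.
The integers 12, …, 28 (17 of them) are such a set: any two sum to at least 12+13 = 25 and at most 27+28 = 55 < 57.
Any 18th integer completes one of the 13 pairs, so 18 choices force a sum of 57.

18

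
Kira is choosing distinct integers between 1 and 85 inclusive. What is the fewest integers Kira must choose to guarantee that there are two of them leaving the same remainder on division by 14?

15

The 14 residue classes mod 14 are the pigeonholes.
With 14 integers one could put 1 in each residue class and have no class reach 2.
The 15th integer pushes some class to 2, so 14·1 + 1 = 15.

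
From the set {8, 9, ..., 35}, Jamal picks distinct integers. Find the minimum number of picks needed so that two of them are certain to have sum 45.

16

A set avoiding the sum 45 can contain at most one of each pair {x, 45−x}, plus the 2 elements whose complement lies outside the range.
The integers 8, …, 22 (15 of them) are such a set: any two sum to at least 8+9 = 17 and at most 21+22 = 43 < 45.
Pigeonhole: any 16th integer completes one of the 13 pairs, so 16 choices force a sum of 45.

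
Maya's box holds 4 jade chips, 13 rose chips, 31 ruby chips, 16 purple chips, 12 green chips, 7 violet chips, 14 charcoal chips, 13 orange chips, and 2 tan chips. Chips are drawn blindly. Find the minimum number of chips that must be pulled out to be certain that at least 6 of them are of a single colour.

Put each drawn chip into a box by colour. The largest draw with every box below 6 takes min(count, 5) from each colour; colours with fewer than 5 contribute all they have.
Σ min(cᵢ, 5) = 4 + 5 + 5 + 5 + 5 + 5 + 5 + 5 + 2 = 41.
Draw number 41 + 1 = 42 must push one box to 6.

42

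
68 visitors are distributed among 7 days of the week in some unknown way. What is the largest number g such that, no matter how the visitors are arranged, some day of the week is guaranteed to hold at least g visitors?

Pigeonhole: the 7 days of the week are the holes and the 68 visitors are the pigeons.
If every day of the week held at most 9 visitors, the total would be at most 7 × 9 = 63, which is less than 68.
So some day of the week holds at least ⌈68/7⌉ = 10 visitors.

10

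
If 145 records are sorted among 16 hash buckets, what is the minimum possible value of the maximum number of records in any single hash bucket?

The 16 hash buckets are the holes and the 145 records are the pigeons.
If every hash bucket held at most 9 records, the total would be at most 16 × 9 = 144, which is less than 145.
So some hash bucket holds at least ⌈145/16⌉ = 10 records.

10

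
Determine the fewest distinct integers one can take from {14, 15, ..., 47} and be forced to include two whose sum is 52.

23

A set avoiding the sum 52 can contain at most one of each pair {x, 52−x}, plus the 10 elements whose complement lies outside the range or equal to its own complement.
The integers 26, …, 47 (22 of them) are such a set: any two sum to at least 26+27 = 53 > 52.
Any 23rd integer completes one of the 12 pairs, so 23 choices force a sum of 52.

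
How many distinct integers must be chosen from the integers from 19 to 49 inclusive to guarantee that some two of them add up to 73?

19

Group the elements by complementary pair {x, 73−x}: {24,49}, {25,48}, {26,47}, …, giving 13 two-element pairs and 5 integers whose partner 73−x falls outside [19,49].
By the pigeonhole principle, treating each of those 18 groups as a pigeonhole, one can pick one integer per group — 18 integers — with no two summing to 73.
The 19th integer lands in an occupied pair, forcing a sum of 73.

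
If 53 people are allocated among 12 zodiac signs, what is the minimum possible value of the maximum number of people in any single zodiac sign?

By pigeonhole, the 12 zodiac signs are the holes and the 53 people are the pigeons.
If every zodiac sign held at most 4 people, the total would be at most 12 × 4 = 48, which is less than 53.
So some zodiac sign holds at least ⌈53/12⌉ = 5 people.

5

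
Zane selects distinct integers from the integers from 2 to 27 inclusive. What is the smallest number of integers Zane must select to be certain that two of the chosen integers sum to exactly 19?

A set avoiding the sum 19 can contain at most one of each pair {x, 19−x}, plus the 10 elements whose complement lies outside the range.
The integers 10, …, 27 (18 of them) are such a set: any two sum to at least 10+11 = 21 > 19.
Any 19th integer completes one of the 8 pairs, so 19 choices force a sum of 19.

19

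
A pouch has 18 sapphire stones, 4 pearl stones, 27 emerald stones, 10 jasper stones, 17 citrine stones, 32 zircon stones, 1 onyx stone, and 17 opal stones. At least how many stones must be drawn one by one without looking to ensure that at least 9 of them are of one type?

By the pigeonhole principle, put each drawn stone into a box by type. The largest draw with every box below 9 takes min(count, 8) from each type; types with fewer than 8 contribute all they have.
Σ min(cᵢ, 8) = 8 + 4 + 8 + 8 + 8 + 8 + 1 + 8 = 53.
Draw number 53 + 1 = 54 must push one box to 9.

54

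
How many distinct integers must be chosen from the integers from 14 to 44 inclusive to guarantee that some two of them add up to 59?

Two chosen integers sum to 59 exactly when both halves of some pair {x, 59−x} with 15 ≤ x ≤ 59−x ≤ 44 are chosen — 15 such pairs.
The remaining 1 element (those with no distinct partner in range) can never complete a 59-sum, so the worst case takes all of them and one from each pair: 1 + 15 = 16.
The 17th integer has to be the second member of some pair, so 16 + 1 = 17.

17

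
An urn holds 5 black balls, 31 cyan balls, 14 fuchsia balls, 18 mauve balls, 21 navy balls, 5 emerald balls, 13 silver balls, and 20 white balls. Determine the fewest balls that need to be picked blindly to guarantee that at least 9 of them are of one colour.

Put each drawn ball into a box by colour. The largest draw with every box below 9 takes min(count, 8) from each colour; colours with fewer than 8 contribute all they have.
Σ min(cᵢ, 8) = 5 + 8 + 8 + 8 + 8 + 5 + 8 + 8 = 58.
Draw number 58 + 1 = 59 must push one box to 9.

59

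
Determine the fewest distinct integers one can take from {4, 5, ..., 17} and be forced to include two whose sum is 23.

9

A set avoiding the sum 23 can contain at most one of each pair {x, 23−x}, plus the 2 elements whose complement lies outside the range.
The integers 4, …, 11 (8 of them) are such a set: any two sum to at least 4+5 = 9 and at most 10+11 = 21 < 23.
Any 9th integer completes one of the 6 pairs, so 9 choices force a sum of 23.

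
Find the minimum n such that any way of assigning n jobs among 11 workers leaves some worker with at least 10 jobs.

With 99 jobs one could put exactly 9 in each of the 11 workers, and no worker would reach 10.
One more job must land in a worker that already has 9, giving it 10.
So 11 × 9 + 1 = 100 jobs are required.

100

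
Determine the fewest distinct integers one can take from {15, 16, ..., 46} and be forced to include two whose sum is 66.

Group the elements by complementary pair {x, 66−x}: {20,46}, {21,45}, {22,44}, …, giving 13 two-element pairs, the single value 33 (it cannot pair with itself since the integers are distinct), and 5 integers whose partner 66−x falls outside [15,46].
Treating each of those 19 groups as a pigeonhole, one can pick one integer per group — 19 integers — with no two summing to 66.
The 20th integer lands in an occupied pair, forcing a sum of 66.

20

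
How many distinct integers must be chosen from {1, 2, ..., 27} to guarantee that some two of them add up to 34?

18

Group the elements by complementary pair {x, 34−x}: {7,27}, {8,26}, {9,25}, …, giving 10 two-element pairs; the single value 17 (it cannot pair with itself since the integers are distinct); and 6 integers whose partner 34−x falls outside [1,27].
Pigeonhole: treating each of those 17 groups as a pigeonhole, one can pick one integer per group — 17 integers — with no two summing to 34.
The 18th integer lands in an occupied pair, forcing a sum of 34.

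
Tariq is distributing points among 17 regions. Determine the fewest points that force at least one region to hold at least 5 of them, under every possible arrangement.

69

With 68 points one could put exactly 4 in each of the 17 regions, and no region would reach 5.
One more point must land in a region that already has 4, giving it 5.
So 17 × 4 + 1 = 69 points are required.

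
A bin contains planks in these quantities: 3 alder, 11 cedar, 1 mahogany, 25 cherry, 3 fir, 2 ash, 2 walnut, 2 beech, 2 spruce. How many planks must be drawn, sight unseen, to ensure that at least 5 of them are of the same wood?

24

By pigeonhole, the 9 woods are the holes; the planks drawn are the pigeons.
To avoid 5 of any one wood, the worst case takes at most 4 of each wood, or every plank of a wood that has fewer than 4.
That gives 3 + 4 + 1 + 4 + 3 + 2 + 2 + 2 + 2 = 23 planks with no wood reaching 5.
The next plank forces some wood to 5, so 23 + 1 = 24.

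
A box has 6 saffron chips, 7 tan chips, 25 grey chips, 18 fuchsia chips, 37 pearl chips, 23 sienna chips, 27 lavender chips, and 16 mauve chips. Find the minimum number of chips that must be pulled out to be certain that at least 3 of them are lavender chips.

In the worst case for collecting lavender chips, every non-lavender chip comes out first.
There are 6 + 7 + 25 + 18 + 37 + 23 + 16 = 132 non-lavender chips altogether.
After those, each further chip must be lavender, so 132 + 3 = 135 draws guarantee 3 lavender chips.

135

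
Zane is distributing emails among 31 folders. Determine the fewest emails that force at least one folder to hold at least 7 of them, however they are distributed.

With 186 emails one could put exactly 6 in each of the 31 folders, and no folder would reach 7.
By pigeonhole, one more email must land in a folder that already has 6, giving it 7.
So 31 × 6 + 1 = 187 emails are required.

187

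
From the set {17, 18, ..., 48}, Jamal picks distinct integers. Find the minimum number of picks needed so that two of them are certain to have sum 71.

A set avoiding the sum 71 can contain at most one of each pair {x, 71−x}, plus the 6 elements whose complement lies outside the range.
The integers 17, …, 35 (19 of them) are such a set: any two sum to at least 17+18 = 35 and at most 34+35 = 69 < 71.
By pigeonhole, any 20th integer completes one of the 13 pairs, so 20 choices force a sum of 71.

20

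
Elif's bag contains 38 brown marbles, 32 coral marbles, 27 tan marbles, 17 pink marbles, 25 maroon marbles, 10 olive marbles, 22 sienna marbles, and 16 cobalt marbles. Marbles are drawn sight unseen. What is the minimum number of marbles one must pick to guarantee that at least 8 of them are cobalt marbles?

179

In the worst case for collecting cobalt marbles, every non-cobalt marble comes out first.
There are 38 + 32 + 27 + 17 + 25 + 10 + 22 = 171 non-cobalt marbles altogether.
After those, each further marble must be cobalt, so 171 + 8 = 179 draws guarantee 8 cobalt marbles.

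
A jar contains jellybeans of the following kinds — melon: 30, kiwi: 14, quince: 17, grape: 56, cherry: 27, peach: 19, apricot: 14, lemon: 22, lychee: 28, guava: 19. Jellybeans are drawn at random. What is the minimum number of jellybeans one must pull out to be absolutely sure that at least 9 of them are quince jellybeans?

In the worst case for collecting quince jellybeans, every non-quince jellybean comes out first.
There are 30 + 14 + 56 + 27 + 19 + 14 + 22 + 28 + 19 = 229 non-quince jellybeans altogether.
After those, each further jellybean must be quince, so 229 + 9 = 238 draws guarantee 9 quince jellybeans.

238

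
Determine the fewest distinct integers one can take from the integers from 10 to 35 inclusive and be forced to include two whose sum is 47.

A set avoiding the sum 47 can contain at most one of each pair {x, 47−x}, plus the 2 elements whose complement lies outside the range.
The integers 10, …, 23 (14 of them) are such a set: any two sum to at least 10+11 = 21 and at most 22+23 = 45 < 47.
Any 15th integer completes one of the 12 pairs, so 15 choices force a sum of 47.

15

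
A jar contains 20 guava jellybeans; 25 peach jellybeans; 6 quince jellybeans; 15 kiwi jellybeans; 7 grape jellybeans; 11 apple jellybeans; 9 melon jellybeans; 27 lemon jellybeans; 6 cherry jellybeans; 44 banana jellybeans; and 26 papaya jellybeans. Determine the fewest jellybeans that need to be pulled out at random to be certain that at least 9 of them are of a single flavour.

An adversary could hand out at most 8 jellybeans per flavour (quince, grape, cherry run out sooner): 8 + 8 + 6 + 8 + 7 + 8 + 8 + 8 + 6 + 8 + 8 = 83 jellybeans and still no flavour has 9.
Pigeonhole: one more jellybean lands in a flavour already at 8, so 84 draws are enough and 83 are not.

84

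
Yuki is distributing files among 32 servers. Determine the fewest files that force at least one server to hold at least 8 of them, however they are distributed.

With 224 files one could put exactly 7 in each of the 32 servers, and no server would reach 8.
One more file must land in a server that already has 7, giving it 8.
So 32 × 7 + 1 = 225 files are required.

225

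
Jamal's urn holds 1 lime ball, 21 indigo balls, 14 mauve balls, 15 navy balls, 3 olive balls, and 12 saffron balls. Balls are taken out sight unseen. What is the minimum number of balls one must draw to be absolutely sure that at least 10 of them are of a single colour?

41

Pigeonhole: put each drawn ball into a box by colour. The largest draw with every box below 10 takes min(count, 9) from each colour; colours with fewer than 9 contribute all they have.
Σ min(cᵢ, 9) = 1 + 9 + 9 + 9 + 3 + 9 = 40.
Draw number 40 + 1 = 41 must push one box to 10.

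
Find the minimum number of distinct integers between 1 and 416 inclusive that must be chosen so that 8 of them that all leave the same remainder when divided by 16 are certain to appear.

113

Pigeonhole: the 16 residue classes mod 16 are the pigeonholes.
With 112 integers one could put 7 in each residue class and have no class reach 8.
The 113th integer pushes some class to 8, so 16·7 + 1 = 113.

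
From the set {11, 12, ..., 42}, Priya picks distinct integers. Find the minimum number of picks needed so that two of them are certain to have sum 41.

A set avoiding the sum 41 can contain at most one of each pair {x, 41−x}, plus the 12 elements whose complement lies outside the range.
The integers 21, …, 42 (22 of them) are such a set: any two sum to at least 21+22 = 43 > 41.
Any 23rd integer completes one of the 10 pairs, so 23 choices force a sum of 41.

23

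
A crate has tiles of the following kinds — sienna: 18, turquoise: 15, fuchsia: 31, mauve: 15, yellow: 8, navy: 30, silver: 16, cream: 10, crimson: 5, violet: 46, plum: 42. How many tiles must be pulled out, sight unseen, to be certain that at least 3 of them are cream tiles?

229

In the worst case for collecting cream tiles, every non-cream tile comes out first.
There are 18 + 15 + 31 + 15 + 8 + 30 + 16 + 5 + 46 + 42 = 226 non-cream tiles altogether.
After those, each further tile must be cream, so 226 + 3 = 229 draws guarantee 3 cream tiles.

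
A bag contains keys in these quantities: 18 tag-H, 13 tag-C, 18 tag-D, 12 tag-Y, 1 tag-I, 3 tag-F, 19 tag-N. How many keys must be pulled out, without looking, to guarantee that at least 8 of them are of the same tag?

An adversary could hand out at most 7 keys per tag (tag-I, tag-F run out sooner): 7 + 7 + 7 + 7 + 1 + 3 + 7 = 39 keys and still no tag has 8.
Pigeonhole: one more key lands in a tag already at 7, so 40 draws are enough and 39 are not.

40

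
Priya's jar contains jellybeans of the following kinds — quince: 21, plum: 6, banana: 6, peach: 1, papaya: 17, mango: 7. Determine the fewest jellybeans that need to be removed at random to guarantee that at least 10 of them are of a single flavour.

39

Pigeonhole: put each drawn jellybean into a box by flavour. The largest draw with every box below 10 takes min(count, 9) from each flavour; flavours with fewer than 9 contribute all they have.
Σ min(cᵢ, 9) = 9 + 6 + 6 + 1 + 9 + 7 = 38.
Draw number 38 + 1 = 39 must push one box to 10.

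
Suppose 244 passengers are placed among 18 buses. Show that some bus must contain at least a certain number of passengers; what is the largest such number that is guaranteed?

By pigeonhole, the 18 buses are the holes and the 244 passengers are the pigeons.
If every bus held at most 13 passengers, the total would be at most 18 × 13 = 234, which is less than 244.
So some bus holds at least ⌈244/18⌉ = 14 passengers.

14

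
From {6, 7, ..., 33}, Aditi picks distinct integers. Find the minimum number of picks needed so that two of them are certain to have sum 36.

17

A set avoiding the sum 36 can contain at most one of each pair {x, 36−x}, plus the 4 elements whose complement lies outside the range or equal to its own complement.
The integers 18, …, 33 (16 of them) are such a set: any two sum to at least 18+19 = 37 > 36.
By pigeonhole, any 17th integer completes one of the 12 pairs, so 17 choices force a sum of 36.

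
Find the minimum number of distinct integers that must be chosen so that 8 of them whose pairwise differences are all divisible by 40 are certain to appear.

Integers whose pairwise differences are multiples of 40 are exactly those sharing a remainder mod 40. By the pigeonhole principle, the 40 residue classes mod 40 are the pigeonholes.
With 280 integers one could put 7 in each residue class and have no class reach 8.
The 281st integer pushes some class to 8, so 40·7 + 1 = 281.

281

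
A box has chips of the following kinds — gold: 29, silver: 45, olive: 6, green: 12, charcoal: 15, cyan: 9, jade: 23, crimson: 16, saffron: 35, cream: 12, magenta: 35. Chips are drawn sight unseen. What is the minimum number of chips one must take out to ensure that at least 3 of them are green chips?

In the worst case for collecting green chips, every non-green chip comes out first.
There are 29 + 45 + 6 + 15 + 9 + 23 + 16 + 35 + 12 + 35 = 225 non-green chips altogether.
After those, each further chip must be green, so 225 + 3 = 228 draws guarantee 3 green chips.

228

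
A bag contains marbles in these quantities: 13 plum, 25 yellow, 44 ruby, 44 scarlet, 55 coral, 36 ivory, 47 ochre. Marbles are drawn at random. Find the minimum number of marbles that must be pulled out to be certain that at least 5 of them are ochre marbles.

222

In the worst case for collecting ochre marbles, every non-ochre marble comes out first.
There are 13 + 25 + 44 + 44 + 55 + 36 = 217 non-ochre marbles altogether.
After those, each further marble must be ochre, so 217 + 5 = 222 draws guarantee 5 ochre marbles.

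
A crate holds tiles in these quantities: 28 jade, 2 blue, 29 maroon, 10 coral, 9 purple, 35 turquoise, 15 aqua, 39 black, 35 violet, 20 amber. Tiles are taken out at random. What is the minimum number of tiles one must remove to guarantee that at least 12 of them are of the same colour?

99

Put each drawn tile into a box by colour. The largest draw with every box below 12 takes min(count, 11) from each colour; colours with fewer than 11 contribute all they have.
Σ min(cᵢ, 11) = 11 + 2 + 11 + 10 + 9 + 11 + 11 + 11 + 11 + 11 = 98.
Draw number 98 + 1 = 99 must push one box to 12.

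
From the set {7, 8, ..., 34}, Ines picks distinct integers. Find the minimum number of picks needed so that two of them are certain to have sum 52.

A set avoiding the sum 52 can contain at most one of each pair {x, 52−x}, plus the 12 elements whose complement lies outside the range or equal to its own complement.
The integers 7, …, 26 (20 of them) are such a set: any two sum to at least 7+8 = 15 and at most 25+26 = 51 < 52.
Any 21st integer completes one of the 8 pairs, so 21 choices force a sum of 52.

21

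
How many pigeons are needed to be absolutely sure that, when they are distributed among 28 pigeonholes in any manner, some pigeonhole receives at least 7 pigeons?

With 168 pigeons one could put exactly 6 in each of the 28 pigeonholes, and no pigeonhole would reach 7.
One more pigeon must land in a pigeonhole that already has 6, giving it 7.
So 28 × 6 + 1 = 169 pigeons are required.

169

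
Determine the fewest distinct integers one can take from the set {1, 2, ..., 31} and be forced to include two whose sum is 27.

19

A set avoiding the sum 27 can contain at most one of each pair {x, 27−x}, plus the 5 elements whose complement lies outside the range.
The integers 14, …, 31 (18 of them) are such a set: any two sum to at least 14+15 = 29 > 27.
Pigeonhole: any 19th integer completes one of the 13 pairs, so 19 choices force a sum of 27.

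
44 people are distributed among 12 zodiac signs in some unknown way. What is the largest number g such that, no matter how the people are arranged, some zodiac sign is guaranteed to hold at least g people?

4

By pigeonhole, the 12 zodiac signs are the holes and the 44 people are the pigeons.
If every zodiac sign held at most 3 people, the total would be at most 12 × 3 = 36, which is less than 44.
So some zodiac sign holds at least ⌈44/12⌉ = 4 people.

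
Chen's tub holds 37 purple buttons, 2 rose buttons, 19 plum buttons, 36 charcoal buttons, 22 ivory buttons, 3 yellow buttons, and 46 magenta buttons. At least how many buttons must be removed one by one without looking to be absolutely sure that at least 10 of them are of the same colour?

51

An adversary could hand out at most 9 buttons per colour (rose, yellow run out sooner): 9 + 2 + 9 + 9 + 9 + 3 + 9 = 50 buttons and still no colour has 10.
One more button lands in a colour already at 9, so 51 draws are enough and 50 are not.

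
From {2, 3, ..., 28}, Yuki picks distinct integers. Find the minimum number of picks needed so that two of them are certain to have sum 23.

18

Group the elements by complementary pair {x, 23−x}: {2,21}, {3,20}, {4,19}, …, giving 10 two-element pairs and 7 integers whose partner 23−x falls outside [2,28].
By pigeonhole, treating each of those 17 groups as a pigeonhole, one can pick one integer per group — 17 integers — with no two summing to 23.
The 18th integer lands in an occupied pair, forcing a sum of 23.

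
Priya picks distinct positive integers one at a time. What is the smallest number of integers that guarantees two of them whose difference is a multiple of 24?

Integers whose pairwise differences are multiples of 24 are exactly those sharing a remainder mod 24. The 24 residue classes mod 24 are the pigeonholes.
With 24 integers one could put 1 in each residue class and have no class reach 2.
The 25th integer pushes some class to 2, so 24·1 + 1 = 25.

25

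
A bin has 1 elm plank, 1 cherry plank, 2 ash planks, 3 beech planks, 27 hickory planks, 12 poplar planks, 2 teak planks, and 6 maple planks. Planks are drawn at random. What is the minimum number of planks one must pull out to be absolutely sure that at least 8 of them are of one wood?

An adversary could hand out at most 7 planks per wood (6 woods run out sooner): 1 + 1 + 2 + 3 + 7 + 7 + 2 + 6 = 29 planks and still no wood has 8.
One more plank lands in a wood already at 7, so 30 draws are enough and 29 are not.

30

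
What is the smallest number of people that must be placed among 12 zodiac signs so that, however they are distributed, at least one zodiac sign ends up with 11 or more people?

With 120 people one could put exactly 10 in each of the 12 zodiac signs, and no zodiac sign would reach 11.
Pigeonhole: one more person must land in a zodiac sign that already has 10, giving it 11.
So 12 × 10 + 1 = 121 people are required.

121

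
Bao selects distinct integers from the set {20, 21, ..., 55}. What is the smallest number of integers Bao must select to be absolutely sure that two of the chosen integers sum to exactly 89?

26

Two chosen integers sum to 89 exactly when both halves of some pair {x, 89−x} with 34 ≤ x ≤ 89−x ≤ 55 are chosen — 11 such pairs.
The remaining 14 elements (those with no distinct partner in range) can never complete a 89-sum, so the worst case takes all of them and one from each pair: 14 + 11 = 25.
The 26th integer has to be the second member of some pair, so 25 + 1 = 26.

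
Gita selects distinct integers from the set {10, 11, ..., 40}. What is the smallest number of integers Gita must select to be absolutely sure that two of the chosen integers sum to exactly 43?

20

Group the elements by complementary pair {x, 43−x}: {10,33}, {11,32}, {12,31}, …, giving 12 two-element pairs and 7 integers whose partner 43−x falls outside [10,40].
Pigeonhole: treating each of those 19 groups as a pigeonhole, one can pick one integer per group — 19 integers — with no two summing to 43.
The 20th integer lands in an occupied pair, forcing a sum of 43.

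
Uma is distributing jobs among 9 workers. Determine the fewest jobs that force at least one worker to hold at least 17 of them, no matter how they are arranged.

145

With 144 jobs one could put exactly 16 in each of the 9 workers, and no worker would reach 17.
One more job must land in a worker that already has 16, giving it 17.
So 9 × 16 + 1 = 145 jobs are required.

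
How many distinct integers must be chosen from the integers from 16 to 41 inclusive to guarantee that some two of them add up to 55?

A set avoiding the sum 55 can contain at most one of each pair {x, 55−x}, plus the 2 elements whose complement lies outside the range.
The integers 28, …, 41 (14 of them) are such a set: any two sum to at least 28+29 = 57 > 55.
By pigeonhole, any 15th integer completes one of the 12 pairs, so 15 choices force a sum of 55.

15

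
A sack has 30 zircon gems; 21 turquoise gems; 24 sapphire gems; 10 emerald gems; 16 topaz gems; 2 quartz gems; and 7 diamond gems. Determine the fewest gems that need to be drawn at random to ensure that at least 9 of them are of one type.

The 7 types are the holes; the gems drawn are the pigeons.
To avoid 9 of any one type, the worst case takes at most 8 of each type, or every gem of a type that has fewer than 8.
That gives 8 + 8 + 8 + 8 + 8 + 2 + 7 = 49 gems with no type reaching 9.
The next gem forces some type to 9, so 49 + 1 = 50.

50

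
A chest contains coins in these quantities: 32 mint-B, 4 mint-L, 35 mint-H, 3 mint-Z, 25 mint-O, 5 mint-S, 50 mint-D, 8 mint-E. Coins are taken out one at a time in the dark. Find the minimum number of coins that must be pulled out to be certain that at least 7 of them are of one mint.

An adversary could hand out at most 6 coins per mint (mint-L, mint-Z, mint-S run out sooner): 6 + 4 + 6 + 3 + 6 + 5 + 6 + 6 = 42 coins and still no mint has 7.
One more coin lands in a mint already at 6, so 43 draws are enough and 42 are not.

43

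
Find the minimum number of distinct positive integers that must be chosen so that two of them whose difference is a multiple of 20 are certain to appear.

21

Integers whose pairwise differences are multiples of 20 are exactly those sharing a remainder mod 20. By the pigeonhole principle, the 20 residue classes mod 20 are the pigeonholes.
With 20 integers one could put 1 in each residue class and have no class reach 2.
The 21st integer pushes some class to 2, so 20·1 + 1 = 21.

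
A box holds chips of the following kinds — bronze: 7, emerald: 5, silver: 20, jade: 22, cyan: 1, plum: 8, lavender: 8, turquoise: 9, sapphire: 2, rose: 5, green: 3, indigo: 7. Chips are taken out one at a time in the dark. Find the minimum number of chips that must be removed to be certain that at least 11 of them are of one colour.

An adversary could hand out at most 10 chips per colour (10 colours run out sooner): 7 + 5 + 10 + 10 + 1 + 8 + 8 + 9 + 2 + 5 + 3 + 7 = 75 chips and still no colour has 11.
One more chip lands in a colour already at 10, so 76 draws are enough and 75 are not.

76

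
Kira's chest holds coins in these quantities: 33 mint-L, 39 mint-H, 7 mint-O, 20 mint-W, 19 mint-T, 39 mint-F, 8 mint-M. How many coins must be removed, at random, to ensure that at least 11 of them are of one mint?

An adversary could hand out at most 10 coins per mint (mint-O, mint-M run out sooner): 10 + 10 + 7 + 10 + 10 + 10 + 8 = 65 coins and still no mint has 11.
One more coin lands in a mint already at 10, so 66 draws are enough and 65 are not.

66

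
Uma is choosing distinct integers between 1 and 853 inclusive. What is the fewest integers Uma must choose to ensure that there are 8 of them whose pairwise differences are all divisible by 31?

Integers whose pairwise differences are multiples of 31 are exactly those sharing a remainder mod 31. Pigeonhole: the 31 residue classes mod 31 are the pigeonholes.
With 217 integers one could put 7 in each residue class and have no class reach 8.
The 218th integer pushes some class to 8, so 31·7 + 1 = 218.

218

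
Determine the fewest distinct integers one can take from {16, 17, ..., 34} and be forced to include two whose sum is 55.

13

A set avoiding the sum 55 can contain at most one of each pair {x, 55−x}, plus the 5 elements whose complement lies outside the range.
The integers 16, …, 27 (12 of them) are such a set: any two sum to at least 16+17 = 33 and at most 26+27 = 53 < 55.
By the pigeonhole principle, any 13th integer completes one of the 7 pairs, so 13 choices force a sum of 55.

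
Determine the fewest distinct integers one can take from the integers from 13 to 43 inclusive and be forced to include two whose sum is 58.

Group the elements by complementary pair {x, 58−x}: {15,43}, {16,42}, {17,41}, …, giving 14 two-element pairs, the single value 29 (it cannot pair with itself since the integers are distinct), and 2 integers whose partner 58−x falls outside [13,43].
Pigeonhole: treating each of those 17 groups as a pigeonhole, one can pick one integer per group — 17 integers — with no two summing to 58.
The 18th integer lands in an occupied pair, forcing a sum of 58.

18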